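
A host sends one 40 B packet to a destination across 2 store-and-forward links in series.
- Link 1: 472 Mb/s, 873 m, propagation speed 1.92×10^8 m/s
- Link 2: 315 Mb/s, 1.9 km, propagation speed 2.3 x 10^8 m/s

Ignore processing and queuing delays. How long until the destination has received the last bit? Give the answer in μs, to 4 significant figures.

14.50 μs

L = 40 × 8 = 320 bits.
Transmission delays (L/R per hop): 0.677966, 1.01587 μs; sum = 1.69384 μs.
Propagation delays (d/s per hop): 4.54688, 8.26087 μs; sum = 12.8077 μs.
End-to-end = 14.50 μs.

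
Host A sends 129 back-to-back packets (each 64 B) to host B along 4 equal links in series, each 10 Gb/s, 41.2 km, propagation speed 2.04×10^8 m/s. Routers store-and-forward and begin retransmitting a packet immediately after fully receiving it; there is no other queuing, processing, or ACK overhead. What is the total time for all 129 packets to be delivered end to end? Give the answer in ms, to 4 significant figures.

Per-hop transmission t_tx = L/R = 512/10000000000 = 5.12e-05 ms.
Per-hop propagation t_prop = 41200/204000000 = 0.201961 ms.
Pipeline fill: first packet needs 4·t_tx to clear all hops; remaining 128 packets each add one t_tx.
Total = (4+129-1)·t_tx + 4·t_prop = 132·5.12e-05 + 4·0.201961 = 0.8146 ms.

0.8146 ms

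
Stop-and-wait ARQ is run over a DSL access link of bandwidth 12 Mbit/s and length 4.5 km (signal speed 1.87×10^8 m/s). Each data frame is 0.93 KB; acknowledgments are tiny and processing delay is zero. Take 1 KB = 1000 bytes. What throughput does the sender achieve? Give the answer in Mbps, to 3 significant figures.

t_tx = L/R = 7440/12000000 = 0.00062 s.
t_prop = 4500/187000000 = 2.40642e-05 s; RTT = 4.81283e-05 s.
Cycle = t_tx + RTT = 0.000668128 s.
Throughput = L / cycle = 7440 / 0.000668128 = 11.1 Mbps.

11.1 Mbps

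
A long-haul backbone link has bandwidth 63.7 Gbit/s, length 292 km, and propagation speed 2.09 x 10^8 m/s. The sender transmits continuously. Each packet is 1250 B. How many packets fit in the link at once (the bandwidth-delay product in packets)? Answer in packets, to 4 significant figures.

Propagation delay = 292000 / 209000000 = 0.00139713 s.
BDP = R × t_prop = 63700000000 × 0.00139713 = 88997100 bits.
In packets of 10000 bits: 8900 packets.

8900 packets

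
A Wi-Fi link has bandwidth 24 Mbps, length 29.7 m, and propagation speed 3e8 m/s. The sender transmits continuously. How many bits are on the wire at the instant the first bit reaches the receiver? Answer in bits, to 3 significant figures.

2.38 bits

Propagation delay = 29.7 / 300000000 = 9.9e-08 s.
BDP = R × t_prop = 24000000 × 9.9e-08 = 2.376 bits.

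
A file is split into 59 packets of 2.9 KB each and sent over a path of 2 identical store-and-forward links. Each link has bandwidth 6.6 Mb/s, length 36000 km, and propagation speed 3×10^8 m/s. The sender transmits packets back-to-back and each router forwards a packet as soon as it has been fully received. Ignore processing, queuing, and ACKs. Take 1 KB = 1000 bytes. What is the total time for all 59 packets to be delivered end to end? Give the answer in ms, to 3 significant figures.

451 ms

Per-hop transmission t_tx = L/R = 23200/6600000 = 3.51515 ms.
Per-hop propagation t_prop = 36000000/300000000 = 120 ms.
Pipeline fill: first packet needs 2·t_tx to clear all hops; remaining 58 packets each add one t_tx.
Total = (2+59-1)·t_tx + 2·t_prop = 60·3.51515 + 2·120 = 451 ms.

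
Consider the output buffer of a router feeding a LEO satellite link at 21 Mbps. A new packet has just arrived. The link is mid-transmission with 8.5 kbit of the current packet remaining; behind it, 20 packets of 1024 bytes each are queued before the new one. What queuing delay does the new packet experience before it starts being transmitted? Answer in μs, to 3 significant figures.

8210 μs

Each queued packet: L/R = 8192/21000000 = 390.095 μs.
20 queued → 7801.9 μs.
Plus remaining 8500 bits of current packet: 404.762 μs.
Queuing delay = 8210 μs.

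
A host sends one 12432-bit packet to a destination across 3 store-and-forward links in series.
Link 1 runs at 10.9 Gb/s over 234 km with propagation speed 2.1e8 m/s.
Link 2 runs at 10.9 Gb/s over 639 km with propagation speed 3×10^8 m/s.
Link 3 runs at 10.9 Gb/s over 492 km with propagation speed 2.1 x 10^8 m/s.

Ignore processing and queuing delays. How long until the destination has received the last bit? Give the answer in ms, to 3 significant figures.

Transmission delay per hop = L/R = 12432/10900000000 = 0.00114055 ms; 3 hops → 0.00342165 ms.
Propagation delays (d/s per hop): 1.11429, 2.13, 2.34286 ms; sum = 5.58714 ms.
End-to-end = 5.59 ms.

5.59 ms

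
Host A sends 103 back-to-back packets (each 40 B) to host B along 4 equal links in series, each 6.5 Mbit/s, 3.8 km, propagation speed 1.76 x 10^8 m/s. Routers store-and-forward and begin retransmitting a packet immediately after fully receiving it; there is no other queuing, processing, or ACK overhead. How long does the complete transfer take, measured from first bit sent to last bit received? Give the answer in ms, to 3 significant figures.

Per-hop transmission t_tx = L/R = 320/6500000 = 0.0492308 ms.
Per-hop propagation t_prop = 3800/176000000 = 0.0215909 ms.
Pipeline fill: first packet needs 4·t_tx to clear all hops; remaining 102 packets each add one t_tx.
Total = (4+103-1)·t_tx + 4·t_prop = 106·0.0492308 + 4·0.0215909 = 5.30 ms.

5.30 ms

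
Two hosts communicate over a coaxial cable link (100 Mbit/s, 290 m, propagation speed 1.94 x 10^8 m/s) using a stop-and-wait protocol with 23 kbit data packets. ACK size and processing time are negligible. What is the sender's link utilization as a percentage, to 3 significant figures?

t_tx = L/R = 23000/100000000 = 0.00023 s.
t_prop = 290/194000000 = 1.49485e-06 s; RTT = 2.98969e-06 s.
Cycle = t_tx + RTT = 0.00023299 s.
Utilization = t_tx / cycle = 0.00023/0.00023299 = 98.7 %.

98.7 %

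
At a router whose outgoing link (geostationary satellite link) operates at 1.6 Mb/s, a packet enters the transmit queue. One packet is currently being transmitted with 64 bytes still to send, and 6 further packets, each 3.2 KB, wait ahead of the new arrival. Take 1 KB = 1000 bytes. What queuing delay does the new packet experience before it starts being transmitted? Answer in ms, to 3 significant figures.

96.3 ms

Each queued packet: L/R = 25600/1600000 = 16 ms.
6 queued → 96 ms.
Plus remaining 512 bits of current packet: 0.32 ms.
Queuing delay = 96.3 ms.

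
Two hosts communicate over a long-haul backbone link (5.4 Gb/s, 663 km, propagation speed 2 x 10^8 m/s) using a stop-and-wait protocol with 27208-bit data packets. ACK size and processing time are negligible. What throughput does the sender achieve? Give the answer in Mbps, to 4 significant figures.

t_tx = L/R = 27208/5400000000 = 5.03852e-06 s.
t_prop = 663000/200000000 = 0.003315 s; RTT = 0.00663 s.
Cycle = t_tx + RTT = 0.00663504 s.
Throughput = L / cycle = 27208 / 0.00663504 = 4.101 Mbps.

4.101 Mbps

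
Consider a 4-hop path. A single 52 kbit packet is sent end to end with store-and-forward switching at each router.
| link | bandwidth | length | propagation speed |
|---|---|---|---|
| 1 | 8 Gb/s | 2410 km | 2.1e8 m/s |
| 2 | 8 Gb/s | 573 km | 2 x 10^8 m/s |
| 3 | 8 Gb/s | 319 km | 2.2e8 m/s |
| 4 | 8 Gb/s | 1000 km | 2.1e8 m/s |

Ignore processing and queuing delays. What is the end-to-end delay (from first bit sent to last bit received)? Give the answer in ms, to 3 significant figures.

20.6 ms

L = 52000 bits.
Transmission delay per hop = L/R = 52000/8000000000 = 0.0065 ms; 4 hops → 0.026 ms.
Propagation delays (d/s per hop): 11.4762, 2.865, 1.45, 4.7619 ms; sum = 20.5531 ms.
End-to-end = 20.6 ms.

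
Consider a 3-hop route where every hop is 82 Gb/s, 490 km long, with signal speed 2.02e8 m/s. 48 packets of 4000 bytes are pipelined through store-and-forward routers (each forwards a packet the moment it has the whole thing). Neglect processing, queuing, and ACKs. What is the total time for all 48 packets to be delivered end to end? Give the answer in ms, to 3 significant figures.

7.30 ms

Per-hop transmission t_tx = L/R = 32000/82000000000 = 0.000390244 ms.
Per-hop propagation t_prop = 490000/202000000 = 2.42574 ms.
Pipeline fill: first packet needs 3·t_tx to clear all hops; remaining 47 packets each add one t_tx.
Total = (3+48-1)·t_tx + 3·t_prop = 50·0.000390244 + 3·2.42574 = 7.30 ms.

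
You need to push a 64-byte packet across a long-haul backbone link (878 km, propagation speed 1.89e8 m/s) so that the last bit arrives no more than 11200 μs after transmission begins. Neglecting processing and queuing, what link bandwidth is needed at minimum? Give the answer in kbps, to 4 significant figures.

L = 512 bits.
Propagation delay = 878000 / 189000000 = 4645.5 μs.
Transmission budget = 11200 − 4645.5 = 6554.5 μs.
R ≥ L / t_tx = 512 bits / 0.0065545 s = 78.11 kbps.

78.11 kbps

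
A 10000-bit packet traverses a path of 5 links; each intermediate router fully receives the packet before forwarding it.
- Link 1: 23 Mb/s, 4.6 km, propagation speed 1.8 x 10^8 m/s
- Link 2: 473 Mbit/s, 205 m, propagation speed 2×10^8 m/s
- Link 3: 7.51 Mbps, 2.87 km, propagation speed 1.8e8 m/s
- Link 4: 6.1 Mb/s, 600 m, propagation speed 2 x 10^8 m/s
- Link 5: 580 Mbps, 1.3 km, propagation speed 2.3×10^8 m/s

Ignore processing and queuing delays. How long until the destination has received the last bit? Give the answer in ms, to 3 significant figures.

3.50 ms

Transmission delays (L/R per hop): 0.434783, 0.0211416, 1.33156, 1.63934, 0.0172414 ms; sum = 3.44407 ms.
Propagation delays (d/s per hop): 0.0255556, 0.001025, 0.0159444, 0.003, 0.00565217 ms; sum = 0.0511772 ms.
End-to-end = 3.50 ms.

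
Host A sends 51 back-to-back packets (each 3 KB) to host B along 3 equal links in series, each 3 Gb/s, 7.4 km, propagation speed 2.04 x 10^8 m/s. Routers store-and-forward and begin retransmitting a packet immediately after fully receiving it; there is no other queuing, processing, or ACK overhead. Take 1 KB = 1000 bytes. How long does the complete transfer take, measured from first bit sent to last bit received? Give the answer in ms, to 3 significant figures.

0.533 ms

Per-hop transmission t_tx = L/R = 24000/3000000000 = 0.008 ms.
Per-hop propagation t_prop = 7400/204000000 = 0.0362745 ms.
Pipeline fill: first packet needs 3·t_tx to clear all hops; remaining 50 packets each add one t_tx.
Total = (3+51-1)·t_tx + 3·t_prop = 53·0.008 + 3·0.0362745 = 0.533 ms.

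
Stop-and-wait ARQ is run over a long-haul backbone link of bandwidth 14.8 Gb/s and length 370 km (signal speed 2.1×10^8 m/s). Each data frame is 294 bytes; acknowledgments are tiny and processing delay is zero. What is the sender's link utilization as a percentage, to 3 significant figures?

t_tx = L/R = 2352/14800000000 = 1.58919e-07 s.
t_prop = 370000/210000000 = 0.0017619 s; RTT = 0.00352381 s.
Cycle = t_tx + RTT = 0.00352397 s.
Utilization = t_tx / cycle = 1.58919e-07/0.00352397 = 0.00451 %.

0.00451 %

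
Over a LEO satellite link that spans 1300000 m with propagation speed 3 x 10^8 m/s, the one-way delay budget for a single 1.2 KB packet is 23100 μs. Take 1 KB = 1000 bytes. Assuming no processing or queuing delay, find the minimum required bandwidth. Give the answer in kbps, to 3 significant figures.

512 kbps

L = 9600 bits.
Propagation delay = 1300000 / 300000000 = 4333.33 μs.
Transmission budget = 23100 − 4333.33 = 18766.7 μs.
R ≥ L / t_tx = 9600 bits / 0.0187667 s = 512 kbps.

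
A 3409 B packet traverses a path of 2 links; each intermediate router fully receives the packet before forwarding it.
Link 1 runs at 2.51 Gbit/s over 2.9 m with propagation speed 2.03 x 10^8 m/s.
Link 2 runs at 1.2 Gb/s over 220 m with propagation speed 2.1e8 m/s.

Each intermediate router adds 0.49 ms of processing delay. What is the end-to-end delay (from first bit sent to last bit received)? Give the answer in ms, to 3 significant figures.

L = 3409 × 8 = 27272 bits.
Transmission delays (L/R per hop): 0.0108653, 0.0227267 ms; sum = 0.033592 ms.
Propagation delays (d/s per hop): 1.42857e-05, 0.00104762 ms; sum = 0.0010619 ms.
Processing at 1 router(s): 1 × 0.49 ms = 0.49 ms.
End-to-end = 0.525 ms.

0.525 ms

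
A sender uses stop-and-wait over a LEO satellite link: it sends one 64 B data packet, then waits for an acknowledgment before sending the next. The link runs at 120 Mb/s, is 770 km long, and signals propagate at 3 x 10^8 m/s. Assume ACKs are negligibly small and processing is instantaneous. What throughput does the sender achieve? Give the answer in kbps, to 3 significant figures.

99.7 kbps

t_tx = L/R = 512/120000000 = 4.26667e-06 s.
t_prop = 770000/300000000 = 0.00256667 s; RTT = 0.00513333 s.
Cycle = t_tx + RTT = 0.0051376 s.
Throughput = L / cycle = 512 / 0.0051376 = 99.7 kbps.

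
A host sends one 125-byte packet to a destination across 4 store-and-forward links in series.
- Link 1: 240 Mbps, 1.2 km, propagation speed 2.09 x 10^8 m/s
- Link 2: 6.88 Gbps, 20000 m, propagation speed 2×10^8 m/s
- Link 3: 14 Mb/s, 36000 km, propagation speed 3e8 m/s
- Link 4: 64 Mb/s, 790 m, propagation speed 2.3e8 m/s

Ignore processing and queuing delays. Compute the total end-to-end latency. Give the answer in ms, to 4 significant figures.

L = 125 × 8 = 1000 bits.
Transmission delays (L/R per hop): 0.00416667, 0.000145349, 0.0714286, 0.015625 ms; sum = 0.0913656 ms.
Propagation delays (d/s per hop): 0.00574163, 0.1, 120, 0.00343478 ms; sum = 120.109 ms.
End-to-end = 120.2 ms.

120.2 ms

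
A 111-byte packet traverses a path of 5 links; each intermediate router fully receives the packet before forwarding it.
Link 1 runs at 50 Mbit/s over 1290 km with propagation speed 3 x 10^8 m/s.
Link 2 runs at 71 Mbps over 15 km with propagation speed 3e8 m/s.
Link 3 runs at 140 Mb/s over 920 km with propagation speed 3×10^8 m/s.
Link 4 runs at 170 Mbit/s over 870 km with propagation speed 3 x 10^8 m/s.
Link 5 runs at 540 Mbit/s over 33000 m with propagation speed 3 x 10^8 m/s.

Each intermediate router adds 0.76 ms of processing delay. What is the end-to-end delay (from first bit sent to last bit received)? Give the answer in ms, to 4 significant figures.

L = 111 × 8 = 888 bits.
Transmission delays (L/R per hop): 0.01776, 0.012507, 0.00634286, 0.00522353, 0.00164444 ms; sum = 0.0434779 ms.
Propagation delays (d/s per hop): 4.3, 0.05, 3.06667, 2.9, 0.11 ms; sum = 10.4267 ms.
Processing at 4 router(s): 4 × 0.76 ms = 3.04 ms.
End-to-end = 13.51 ms.

13.51 ms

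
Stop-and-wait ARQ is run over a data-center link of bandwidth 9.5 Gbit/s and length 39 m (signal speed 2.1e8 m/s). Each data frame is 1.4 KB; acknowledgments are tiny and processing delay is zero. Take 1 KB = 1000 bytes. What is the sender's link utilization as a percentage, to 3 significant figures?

t_tx = L/R = 11200/9500000000 = 1.17895e-06 s.
t_prop = 39/210000000 = 1.85714e-07 s; RTT = 3.71429e-07 s.
Cycle = t_tx + RTT = 1.55038e-06 s.
Utilization = t_tx / cycle = 1.17895e-06/1.55038e-06 = 76.0 %.

76.0 %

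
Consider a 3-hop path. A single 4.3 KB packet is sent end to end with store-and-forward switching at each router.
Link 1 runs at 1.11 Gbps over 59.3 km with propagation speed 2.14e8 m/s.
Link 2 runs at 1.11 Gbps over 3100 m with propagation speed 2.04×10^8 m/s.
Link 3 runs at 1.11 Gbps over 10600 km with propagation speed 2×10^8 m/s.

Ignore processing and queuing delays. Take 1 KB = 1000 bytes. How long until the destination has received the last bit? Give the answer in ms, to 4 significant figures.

53.39 ms

L = 34400 bits.
Transmission delay per hop = L/R = 34400/1110000000 = 0.030991 ms; 3 hops → 0.092973 ms.
Propagation delays (d/s per hop): 0.277103, 0.0151961, 53 ms; sum = 53.2923 ms.
End-to-end = 53.39 ms.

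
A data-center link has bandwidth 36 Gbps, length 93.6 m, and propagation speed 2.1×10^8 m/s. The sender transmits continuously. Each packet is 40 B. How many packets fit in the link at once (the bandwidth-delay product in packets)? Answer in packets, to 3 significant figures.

50.1 packets

Propagation delay = 93.6 / 210000000 = 4.45714e-07 s.
BDP = R × t_prop = 36000000000 × 4.45714e-07 = 16045.7 bits.
In packets of 320 bits: 50.1 packets.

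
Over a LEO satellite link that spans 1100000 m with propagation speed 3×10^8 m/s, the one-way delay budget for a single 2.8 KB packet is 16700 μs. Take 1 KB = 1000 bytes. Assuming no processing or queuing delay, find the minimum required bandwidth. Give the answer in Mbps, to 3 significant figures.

1.72 Mbps

L = 22400 bits.
Propagation delay = 1100000 / 300000000 = 3666.67 μs.
Transmission budget = 16700 − 3666.67 = 13033.3 μs.
R ≥ L / t_tx = 22400 bits / 0.0130333 s = 1.72 Mbps.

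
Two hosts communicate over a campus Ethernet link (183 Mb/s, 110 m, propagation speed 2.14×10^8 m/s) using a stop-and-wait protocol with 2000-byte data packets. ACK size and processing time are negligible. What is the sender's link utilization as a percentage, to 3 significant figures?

98.8 %

t_tx = L/R = 16000/183000000 = 8.74317e-05 s.
t_prop = 110/214000000 = 5.14019e-07 s; RTT = 1.02804e-06 s.
Cycle = t_tx + RTT = 8.84597e-05 s.
Utilization = t_tx / cycle = 8.74317e-05/8.84597e-05 = 98.8 %.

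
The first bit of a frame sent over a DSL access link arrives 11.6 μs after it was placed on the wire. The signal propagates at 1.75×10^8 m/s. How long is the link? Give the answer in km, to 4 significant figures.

2.030 km

d = s × t_prop = 175000000 × 1.16e-05 = 2.030 km.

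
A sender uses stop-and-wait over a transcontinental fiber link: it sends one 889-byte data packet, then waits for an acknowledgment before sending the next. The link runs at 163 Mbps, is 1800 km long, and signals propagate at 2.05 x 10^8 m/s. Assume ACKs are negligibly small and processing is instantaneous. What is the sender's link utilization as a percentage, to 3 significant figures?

0.248 %

t_tx = L/R = 7112/163000000 = 4.36319e-05 s.
t_prop = 1800000/2.05e+08 = 0.00878049 s; RTT = 0.017561 s.
Cycle = t_tx + RTT = 0.0176046 s.
Utilization = t_tx / cycle = 4.36319e-05/0.0176046 = 0.248 %.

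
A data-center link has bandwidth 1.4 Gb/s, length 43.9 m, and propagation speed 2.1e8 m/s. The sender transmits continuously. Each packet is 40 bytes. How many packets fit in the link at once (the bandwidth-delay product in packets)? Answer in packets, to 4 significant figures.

0.9146 packets

Propagation delay = 43.9 / 210000000 = 2.09048e-07 s.
BDP = R × t_prop = 1400000000 × 2.09048e-07 = 292.667 bits.
In packets of 320 bits: 0.9146 packets.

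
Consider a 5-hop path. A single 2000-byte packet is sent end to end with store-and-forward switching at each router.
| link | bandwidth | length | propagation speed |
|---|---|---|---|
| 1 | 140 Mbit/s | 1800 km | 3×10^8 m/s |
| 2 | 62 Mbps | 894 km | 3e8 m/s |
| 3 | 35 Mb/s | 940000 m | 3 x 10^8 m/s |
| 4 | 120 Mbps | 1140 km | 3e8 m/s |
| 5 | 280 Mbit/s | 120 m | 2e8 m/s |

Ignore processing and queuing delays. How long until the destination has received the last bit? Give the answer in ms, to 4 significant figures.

L = 2000 × 8 = 16000 bits.
Transmission delays (L/R per hop): 0.114286, 0.258065, 0.457143, 0.133333, 0.0571429 ms; sum = 1.01997 ms.
Propagation delays (d/s per hop): 6, 2.98, 3.13333, 3.8, 0.0006 ms; sum = 15.9139 ms.
End-to-end = 16.93 ms.

16.93 ms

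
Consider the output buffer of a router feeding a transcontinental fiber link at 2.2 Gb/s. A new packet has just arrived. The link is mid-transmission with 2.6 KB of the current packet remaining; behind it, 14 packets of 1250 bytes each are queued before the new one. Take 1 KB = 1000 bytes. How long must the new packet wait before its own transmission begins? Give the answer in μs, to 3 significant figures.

73.1 μs

Each queued packet: L/R = 10000/2200000000 = 4.54545 μs.
14 queued → 63.6364 μs.
Plus remaining 20800 bits of current packet: 9.45455 μs.
Queuing delay = 73.1 μs.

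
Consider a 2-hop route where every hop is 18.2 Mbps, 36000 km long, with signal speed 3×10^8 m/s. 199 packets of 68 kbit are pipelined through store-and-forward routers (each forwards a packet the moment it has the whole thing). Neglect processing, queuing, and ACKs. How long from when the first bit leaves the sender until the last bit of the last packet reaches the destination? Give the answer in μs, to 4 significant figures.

987300 μs

Per-hop transmission t_tx = L/R = 68000/18200000 = 3736.26 μs.
Per-hop propagation t_prop = 36000000/300000000 = 120000 μs.
Pipeline fill: first packet needs 2·t_tx to clear all hops; remaining 198 packets each add one t_tx.
Total = (2+199-1)·t_tx + 2·t_prop = 200·3736.26 + 2·120000 = 987300 μs.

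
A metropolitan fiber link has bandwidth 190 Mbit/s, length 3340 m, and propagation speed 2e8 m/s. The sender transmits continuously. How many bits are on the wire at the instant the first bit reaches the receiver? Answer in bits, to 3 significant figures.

Propagation delay = 3340 / 200000000 = 1.67e-05 s.
BDP = R × t_prop = 190000000 × 1.67e-05 = 3173 bits.

3170 bits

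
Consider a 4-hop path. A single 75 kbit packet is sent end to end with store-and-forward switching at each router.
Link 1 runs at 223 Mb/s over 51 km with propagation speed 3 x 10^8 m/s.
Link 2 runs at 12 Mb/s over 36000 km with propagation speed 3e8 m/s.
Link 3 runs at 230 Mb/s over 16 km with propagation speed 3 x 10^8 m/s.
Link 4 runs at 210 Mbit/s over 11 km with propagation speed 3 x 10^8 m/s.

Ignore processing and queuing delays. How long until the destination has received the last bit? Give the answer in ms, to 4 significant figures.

L = 75000 bits.
Transmission delays (L/R per hop): 0.336323, 6.25, 0.326087, 0.357143 ms; sum = 7.26955 ms.
Propagation delays (d/s per hop): 0.17, 120, 0.0533333, 0.0366667 ms; sum = 120.26 ms.
End-to-end = 127.5 ms.

127.5 ms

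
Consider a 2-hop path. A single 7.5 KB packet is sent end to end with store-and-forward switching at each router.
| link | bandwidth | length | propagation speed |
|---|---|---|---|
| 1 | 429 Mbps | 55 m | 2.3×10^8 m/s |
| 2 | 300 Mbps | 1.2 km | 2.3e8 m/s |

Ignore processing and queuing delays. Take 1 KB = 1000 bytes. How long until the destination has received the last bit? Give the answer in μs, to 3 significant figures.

L = 60000 bits.
Transmission delays (L/R per hop): 139.86, 200 μs; sum = 339.86 μs.
Propagation delays (d/s per hop): 0.23913, 5.21739 μs; sum = 5.45652 μs.
End-to-end = 345 μs.

345 μs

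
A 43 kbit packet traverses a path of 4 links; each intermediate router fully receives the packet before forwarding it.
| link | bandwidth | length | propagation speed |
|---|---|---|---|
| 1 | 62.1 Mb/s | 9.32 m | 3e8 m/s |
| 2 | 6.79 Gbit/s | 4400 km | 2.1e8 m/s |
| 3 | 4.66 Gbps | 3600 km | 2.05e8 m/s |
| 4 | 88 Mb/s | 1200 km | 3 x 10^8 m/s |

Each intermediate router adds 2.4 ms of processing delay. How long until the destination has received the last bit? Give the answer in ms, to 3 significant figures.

L = 43000 bits.
Transmission delays (L/R per hop): 0.692432, 0.00633284, 0.00922747, 0.488636 ms; sum = 1.19663 ms.
Propagation delays (d/s per hop): 3.10667e-05, 20.9524, 17.561, 4 ms; sum = 42.5134 ms.
Processing at 3 router(s): 3 × 2.4 ms = 7.2 ms.
End-to-end = 50.9 ms.

50.9 ms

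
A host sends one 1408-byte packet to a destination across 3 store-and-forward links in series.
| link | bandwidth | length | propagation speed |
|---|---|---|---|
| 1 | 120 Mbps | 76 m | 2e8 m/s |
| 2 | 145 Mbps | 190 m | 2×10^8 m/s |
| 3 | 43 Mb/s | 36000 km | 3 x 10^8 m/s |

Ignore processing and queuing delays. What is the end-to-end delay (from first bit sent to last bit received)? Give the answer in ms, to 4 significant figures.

120.4 ms

L = 1408 × 8 = 11264 bits.
Transmission delays (L/R per hop): 0.0938667, 0.0776828, 0.261953 ms; sum = 0.433503 ms.
Propagation delays (d/s per hop): 0.00038, 0.00095, 120 ms; sum = 120.001 ms.
End-to-end = 120.4 ms.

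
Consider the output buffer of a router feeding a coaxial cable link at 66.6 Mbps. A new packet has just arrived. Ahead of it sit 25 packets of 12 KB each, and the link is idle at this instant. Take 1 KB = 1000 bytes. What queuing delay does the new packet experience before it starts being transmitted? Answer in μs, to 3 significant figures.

36000 μs

Each queued packet: L/R = 96000/6.66e+07 = 1441.44 μs.
25 queued → 36036 μs.
Queuing delay = 36000 μs.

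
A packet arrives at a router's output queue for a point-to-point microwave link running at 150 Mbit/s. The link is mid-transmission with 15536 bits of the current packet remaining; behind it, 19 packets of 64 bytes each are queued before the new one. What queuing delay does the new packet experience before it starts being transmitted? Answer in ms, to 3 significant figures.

0.168 ms

Each queued packet: L/R = 512/150000000 = 0.00341333 ms.
19 queued → 0.0648533 ms.
Plus remaining 15536 bits of current packet: 0.103573 ms.
Queuing delay = 0.168 ms.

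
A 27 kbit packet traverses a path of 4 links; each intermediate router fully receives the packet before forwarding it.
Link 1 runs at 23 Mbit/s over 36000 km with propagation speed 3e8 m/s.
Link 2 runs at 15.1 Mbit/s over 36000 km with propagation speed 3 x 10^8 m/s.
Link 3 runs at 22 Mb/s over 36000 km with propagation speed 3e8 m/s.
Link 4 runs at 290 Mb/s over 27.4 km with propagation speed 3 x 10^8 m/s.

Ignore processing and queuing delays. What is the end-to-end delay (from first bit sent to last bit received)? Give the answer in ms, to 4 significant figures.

364.4 ms

L = 27000 bits.
Transmission delays (L/R per hop): 1.17391, 1.78808, 1.22727, 0.0931034 ms; sum = 4.28237 ms.
Propagation delays (d/s per hop): 120, 120, 120, 0.0913333 ms; sum = 360.091 ms.
End-to-end = 364.4 ms.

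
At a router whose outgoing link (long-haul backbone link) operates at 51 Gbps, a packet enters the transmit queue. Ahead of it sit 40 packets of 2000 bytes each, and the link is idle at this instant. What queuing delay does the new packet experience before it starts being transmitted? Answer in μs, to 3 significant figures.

Each queued packet: L/R = 16000/51000000000 = 0.313725 μs.
40 queued → 12.549 μs.
Queuing delay = 12.5 μs.

12.5 μs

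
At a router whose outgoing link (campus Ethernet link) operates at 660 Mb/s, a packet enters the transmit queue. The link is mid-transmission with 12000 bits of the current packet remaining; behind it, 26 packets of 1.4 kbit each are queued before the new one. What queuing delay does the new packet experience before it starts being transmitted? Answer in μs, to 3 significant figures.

73.3 μs

Each queued packet: L/R = 1400/660000000 = 2.12121 μs.
26 queued → 55.1515 μs.
Plus remaining 12000 bits of current packet: 18.1818 μs.
Queuing delay = 73.3 μs.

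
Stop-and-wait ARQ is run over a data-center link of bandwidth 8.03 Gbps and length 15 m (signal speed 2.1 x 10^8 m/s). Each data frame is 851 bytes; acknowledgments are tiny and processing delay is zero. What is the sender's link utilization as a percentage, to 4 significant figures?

85.58 %

t_tx = L/R = 6808/8.03e+09 = 8.47821e-07 s.
t_prop = 15/210000000 = 7.14286e-08 s; RTT = 1.42857e-07 s.
Cycle = t_tx + RTT = 9.90678e-07 s.
Utilization = t_tx / cycle = 8.47821e-07/9.90678e-07 = 85.58 %.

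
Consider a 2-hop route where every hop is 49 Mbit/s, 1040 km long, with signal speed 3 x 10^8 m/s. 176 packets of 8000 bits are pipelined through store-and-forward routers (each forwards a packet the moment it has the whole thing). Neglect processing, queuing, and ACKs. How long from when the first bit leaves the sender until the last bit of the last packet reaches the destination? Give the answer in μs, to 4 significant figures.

Per-hop transmission t_tx = L/R = 8000/49000000 = 163.265 μs.
Per-hop propagation t_prop = 1040000/300000000 = 3466.67 μs.
Pipeline fill: first packet needs 2·t_tx to clear all hops; remaining 175 packets each add one t_tx.
Total = (2+176-1)·t_tx + 2·t_prop = 177·163.265 + 2·3466.67 = 35830 μs.

35830 μs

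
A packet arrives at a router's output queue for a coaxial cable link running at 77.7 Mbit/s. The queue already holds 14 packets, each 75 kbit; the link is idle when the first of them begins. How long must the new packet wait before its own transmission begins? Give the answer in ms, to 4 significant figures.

13.51 ms

Each queued packet: L/R = 75000/77700000 = 0.965251 ms.
14 queued → 13.5135 ms.
Queuing delay = 13.51 ms.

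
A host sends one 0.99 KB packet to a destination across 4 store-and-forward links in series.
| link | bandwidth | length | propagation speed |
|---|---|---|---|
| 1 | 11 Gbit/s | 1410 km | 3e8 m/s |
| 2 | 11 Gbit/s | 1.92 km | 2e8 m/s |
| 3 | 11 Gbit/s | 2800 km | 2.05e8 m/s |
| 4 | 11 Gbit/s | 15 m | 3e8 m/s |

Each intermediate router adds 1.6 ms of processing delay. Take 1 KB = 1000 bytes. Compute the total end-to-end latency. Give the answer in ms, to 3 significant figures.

L = 7920 bits.
Transmission delay per hop = L/R = 7920/11000000000 = 0.00072 ms; 4 hops → 0.00288 ms.
Propagation delays (d/s per hop): 4.7, 0.0096, 13.6585, 5e-05 ms; sum = 18.3682 ms.
Processing at 3 router(s): 3 × 1.6 ms = 4.8 ms.
End-to-end = 23.2 ms.

23.2 ms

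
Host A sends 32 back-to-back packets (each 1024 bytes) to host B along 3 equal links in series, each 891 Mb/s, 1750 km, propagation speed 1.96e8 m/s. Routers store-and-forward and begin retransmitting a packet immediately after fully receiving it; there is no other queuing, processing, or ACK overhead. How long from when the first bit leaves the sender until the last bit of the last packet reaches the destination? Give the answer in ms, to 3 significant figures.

27.1 ms

Per-hop transmission t_tx = L/R = 8192/891000000 = 0.00919416 ms.
Per-hop propagation t_prop = 1750000/196000000 = 8.92857 ms.
Pipeline fill: first packet needs 3·t_tx to clear all hops; remaining 31 packets each add one t_tx.
Total = (3+32-1)·t_tx + 3·t_prop = 34·0.00919416 + 3·8.92857 = 27.1 ms.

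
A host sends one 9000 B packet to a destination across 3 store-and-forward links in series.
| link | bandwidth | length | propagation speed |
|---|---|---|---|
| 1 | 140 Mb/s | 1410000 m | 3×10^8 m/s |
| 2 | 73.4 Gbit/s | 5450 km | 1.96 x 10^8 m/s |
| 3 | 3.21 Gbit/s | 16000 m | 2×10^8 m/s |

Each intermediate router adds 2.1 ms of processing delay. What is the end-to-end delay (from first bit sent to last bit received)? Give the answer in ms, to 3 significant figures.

L = 9000 × 8 = 72000 bits.
Transmission delays (L/R per hop): 0.514286, 0.000980926, 0.0224299 ms; sum = 0.537697 ms.
Propagation delays (d/s per hop): 4.7, 27.8061, 0.08 ms; sum = 32.5861 ms.
Processing at 2 router(s): 2 × 2.1 ms = 4.2 ms.
End-to-end = 37.3 ms.

37.3 ms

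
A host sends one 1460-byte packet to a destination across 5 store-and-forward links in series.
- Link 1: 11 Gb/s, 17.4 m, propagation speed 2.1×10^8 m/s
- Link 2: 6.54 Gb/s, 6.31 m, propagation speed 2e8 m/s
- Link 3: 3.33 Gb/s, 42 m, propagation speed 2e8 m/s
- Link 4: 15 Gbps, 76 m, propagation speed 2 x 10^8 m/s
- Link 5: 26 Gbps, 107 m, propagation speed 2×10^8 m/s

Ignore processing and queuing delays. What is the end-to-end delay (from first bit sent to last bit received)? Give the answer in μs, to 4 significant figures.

8.823 μs

L = 1460 × 8 = 11680 bits.
Transmission delays (L/R per hop): 1.06182, 1.78593, 3.50751, 0.778667, 0.449231 μs; sum = 7.58316 μs.
Propagation delays (d/s per hop): 0.0828571, 0.03155, 0.21, 0.38, 0.535 μs; sum = 1.23941 μs.
End-to-end = 8.823 μs.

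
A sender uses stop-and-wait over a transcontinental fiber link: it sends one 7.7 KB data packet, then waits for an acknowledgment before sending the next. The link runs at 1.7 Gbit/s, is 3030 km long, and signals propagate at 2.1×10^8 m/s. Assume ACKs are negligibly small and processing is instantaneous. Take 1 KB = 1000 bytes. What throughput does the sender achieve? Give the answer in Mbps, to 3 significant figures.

t_tx = L/R = 61600/1700000000 = 3.62353e-05 s.
t_prop = 3030000/210000000 = 0.0144286 s; RTT = 0.0288571 s.
Cycle = t_tx + RTT = 0.0288934 s.
Throughput = L / cycle = 61600 / 0.0288934 = 2.13 Mbps.

2.13 Mbps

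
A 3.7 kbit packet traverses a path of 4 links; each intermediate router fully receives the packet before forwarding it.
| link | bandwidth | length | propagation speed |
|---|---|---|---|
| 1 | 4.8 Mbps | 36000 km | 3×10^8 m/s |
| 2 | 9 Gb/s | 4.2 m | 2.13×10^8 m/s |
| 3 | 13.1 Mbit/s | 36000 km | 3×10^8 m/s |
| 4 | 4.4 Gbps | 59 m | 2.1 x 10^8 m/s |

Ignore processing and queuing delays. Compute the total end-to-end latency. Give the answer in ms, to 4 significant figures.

241.1 ms

L = 3700 bits.
Transmission delays (L/R per hop): 0.770833, 0.000411111, 0.282443, 0.000840909 ms; sum = 1.05453 ms.
Propagation delays (d/s per hop): 120, 1.97183e-05, 120, 0.000280952 ms; sum = 240 ms.
End-to-end = 241.1 ms.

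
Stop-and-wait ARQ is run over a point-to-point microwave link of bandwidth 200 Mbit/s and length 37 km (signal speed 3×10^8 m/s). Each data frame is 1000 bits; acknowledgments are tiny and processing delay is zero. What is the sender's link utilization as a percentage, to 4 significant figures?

1.987 %

t_tx = L/R = 1000/200000000 = 5e-06 s.
t_prop = 37000/300000000 = 0.000123333 s; RTT = 0.000246667 s.
Cycle = t_tx + RTT = 0.000251667 s.
Utilization = t_tx / cycle = 5e-06/0.000251667 = 1.987 %.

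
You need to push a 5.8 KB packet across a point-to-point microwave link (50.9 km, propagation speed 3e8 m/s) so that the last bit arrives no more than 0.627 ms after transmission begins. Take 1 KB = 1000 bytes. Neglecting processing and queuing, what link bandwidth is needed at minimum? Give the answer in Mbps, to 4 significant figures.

101.5 Mbps

L = 46400 bits.
Propagation delay = 50900 / 300000000 = 0.169667 ms.
Transmission budget = 0.627 − 0.169667 = 0.457333 ms.
R ≥ L / t_tx = 46400 bits / 0.000457333 s = 101.5 Mbps.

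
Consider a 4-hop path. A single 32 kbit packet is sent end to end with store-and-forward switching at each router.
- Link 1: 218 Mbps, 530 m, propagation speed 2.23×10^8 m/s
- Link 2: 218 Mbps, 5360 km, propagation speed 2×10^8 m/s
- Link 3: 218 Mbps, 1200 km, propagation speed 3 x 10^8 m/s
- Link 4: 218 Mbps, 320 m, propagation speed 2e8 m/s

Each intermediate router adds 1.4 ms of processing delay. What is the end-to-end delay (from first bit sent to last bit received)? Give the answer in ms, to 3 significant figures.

35.6 ms

L = 32000 bits.
Transmission delay per hop = L/R = 32000/218000000 = 0.146789 ms; 4 hops → 0.587156 ms.
Propagation delays (d/s per hop): 0.00237668, 26.8, 4, 0.0016 ms; sum = 30.804 ms.
Processing at 3 router(s): 3 × 1.4 ms = 4.2 ms.
End-to-end = 35.6 ms.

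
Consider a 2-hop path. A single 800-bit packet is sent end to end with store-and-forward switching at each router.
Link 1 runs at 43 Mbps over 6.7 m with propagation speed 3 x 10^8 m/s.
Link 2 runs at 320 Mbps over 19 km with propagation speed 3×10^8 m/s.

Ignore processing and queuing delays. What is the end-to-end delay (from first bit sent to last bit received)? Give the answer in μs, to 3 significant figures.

84.5 μs

Transmission delays (L/R per hop): 18.6047, 2.5 μs; sum = 21.1047 μs.
Propagation delays (d/s per hop): 0.0223333, 63.3333 μs; sum = 63.3557 μs.
End-to-end = 84.5 μs.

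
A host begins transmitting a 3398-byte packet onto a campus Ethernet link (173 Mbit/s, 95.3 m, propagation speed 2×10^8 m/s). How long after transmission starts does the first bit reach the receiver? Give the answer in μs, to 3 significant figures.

First bit experiences only propagation delay: d/s = 95.3/200000000 = 0.477 μs.

0.477 μs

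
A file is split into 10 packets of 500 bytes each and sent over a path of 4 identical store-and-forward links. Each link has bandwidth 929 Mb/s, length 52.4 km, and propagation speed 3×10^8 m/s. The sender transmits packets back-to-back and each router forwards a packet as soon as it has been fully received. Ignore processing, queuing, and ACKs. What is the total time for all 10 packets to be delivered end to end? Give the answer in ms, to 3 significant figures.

Per-hop transmission t_tx = L/R = 4000/929000000 = 0.00430571 ms.
Per-hop propagation t_prop = 52400/300000000 = 0.174667 ms.
Pipeline fill: first packet needs 4·t_tx to clear all hops; remaining 9 packets each add one t_tx.
Total = (4+10-1)·t_tx + 4·t_prop = 13·0.00430571 + 4·0.174667 = 0.755 ms.

0.755 ms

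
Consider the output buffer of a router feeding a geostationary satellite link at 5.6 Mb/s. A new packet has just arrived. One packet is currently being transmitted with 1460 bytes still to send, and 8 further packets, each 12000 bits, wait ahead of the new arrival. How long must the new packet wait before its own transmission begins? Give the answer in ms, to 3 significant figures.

Each queued packet: L/R = 12000/5600000 = 2.14286 ms.
8 queued → 17.1429 ms.
Plus remaining 11680 bits of current packet: 2.08571 ms.
Queuing delay = 19.2 ms.

19.2 ms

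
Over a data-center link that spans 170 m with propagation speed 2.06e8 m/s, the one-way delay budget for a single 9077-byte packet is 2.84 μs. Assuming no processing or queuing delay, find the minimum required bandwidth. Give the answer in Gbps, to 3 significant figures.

L = 72616 bits.
Propagation delay = 170 / 206000000 = 0.825243 μs.
Transmission budget = 2.84 − 0.825243 = 2.01476 μs.
R ≥ L / t_tx = 72616 bits / 2.01476e-06 s = 36.0 Gbps.

36.0 Gbps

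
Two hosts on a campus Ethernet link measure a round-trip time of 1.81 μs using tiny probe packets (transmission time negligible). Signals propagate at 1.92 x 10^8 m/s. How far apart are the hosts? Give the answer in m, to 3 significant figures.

174 m

One-way propagation = RTT/2 = 0.905 μs.
d = s × t = 192000000 × 9.05e-07 = 174 m.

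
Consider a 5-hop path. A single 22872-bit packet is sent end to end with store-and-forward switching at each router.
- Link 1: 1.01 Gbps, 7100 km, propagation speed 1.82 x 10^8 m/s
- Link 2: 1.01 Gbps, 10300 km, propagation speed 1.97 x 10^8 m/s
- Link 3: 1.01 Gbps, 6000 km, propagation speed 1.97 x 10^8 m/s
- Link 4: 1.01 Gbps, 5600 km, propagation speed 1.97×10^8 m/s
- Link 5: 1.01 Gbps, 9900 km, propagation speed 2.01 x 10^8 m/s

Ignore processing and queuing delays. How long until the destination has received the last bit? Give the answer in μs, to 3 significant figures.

Transmission delay per hop = L/R = 22872/1010000000 = 22.6455 μs; 5 hops → 113.228 μs.
Propagation delays (d/s per hop): 39011, 52284.3, 30456.9, 28426.4, 49253.7 μs; sum = 199432 μs.
End-to-end = 200000 μs.

200000 μs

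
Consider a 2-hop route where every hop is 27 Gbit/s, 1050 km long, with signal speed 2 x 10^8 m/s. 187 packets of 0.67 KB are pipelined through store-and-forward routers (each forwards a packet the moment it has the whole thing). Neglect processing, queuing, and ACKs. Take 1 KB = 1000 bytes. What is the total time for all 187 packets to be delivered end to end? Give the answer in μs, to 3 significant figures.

10500 μs

Per-hop transmission t_tx = L/R = 5360/27000000000 = 0.198519 μs.
Per-hop propagation t_prop = 1050000/200000000 = 5250 μs.
Pipeline fill: first packet needs 2·t_tx to clear all hops; remaining 186 packets each add one t_tx.
Total = (2+187-1)·t_tx + 2·t_prop = 188·0.198519 + 2·5250 = 10500 μs.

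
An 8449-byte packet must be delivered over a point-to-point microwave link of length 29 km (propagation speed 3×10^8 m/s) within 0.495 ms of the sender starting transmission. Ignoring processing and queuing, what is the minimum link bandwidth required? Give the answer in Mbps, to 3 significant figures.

L = 67592 bits.
Propagation delay = 29000 / 300000000 = 0.0966667 ms.
Transmission budget = 0.495 − 0.0966667 = 0.398333 ms.
R ≥ L / t_tx = 67592 bits / 0.000398333 s = 170 Mbps.

170 Mbps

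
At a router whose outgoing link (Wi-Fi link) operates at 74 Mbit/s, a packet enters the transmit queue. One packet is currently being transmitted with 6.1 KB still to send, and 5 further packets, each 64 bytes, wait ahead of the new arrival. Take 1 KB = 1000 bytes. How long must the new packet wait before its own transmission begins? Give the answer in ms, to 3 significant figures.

Each queued packet: L/R = 512/74000000 = 0.00691892 ms.
5 queued → 0.0345946 ms.
Plus remaining 48800 bits of current packet: 0.659459 ms.
Queuing delay = 0.694 ms.

0.694 ms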